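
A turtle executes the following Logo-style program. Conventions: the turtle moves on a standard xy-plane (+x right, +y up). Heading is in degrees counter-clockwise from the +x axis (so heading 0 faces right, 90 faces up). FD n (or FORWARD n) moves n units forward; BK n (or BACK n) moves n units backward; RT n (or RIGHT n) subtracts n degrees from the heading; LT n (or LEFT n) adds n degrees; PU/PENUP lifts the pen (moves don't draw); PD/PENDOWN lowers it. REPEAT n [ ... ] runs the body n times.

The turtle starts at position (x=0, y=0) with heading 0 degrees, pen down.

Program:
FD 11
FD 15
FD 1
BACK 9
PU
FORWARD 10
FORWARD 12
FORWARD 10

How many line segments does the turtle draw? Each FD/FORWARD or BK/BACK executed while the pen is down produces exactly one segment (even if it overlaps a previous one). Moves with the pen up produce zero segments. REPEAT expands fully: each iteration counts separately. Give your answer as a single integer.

Answer: 4

Derivation:
Executing turtle program step by step:
Start: pos=(0,0), heading=0, pen down
FD 11: (0,0) -> (11,0) [heading=0, draw]
FD 15: (11,0) -> (26,0) [heading=0, draw]
FD 1: (26,0) -> (27,0) [heading=0, draw]
BK 9: (27,0) -> (18,0) [heading=0, draw]
PU: pen up
FD 10: (18,0) -> (28,0) [heading=0, move]
FD 12: (28,0) -> (40,0) [heading=0, move]
FD 10: (40,0) -> (50,0) [heading=0, move]
Final: pos=(50,0), heading=0, 4 segment(s) drawn
Segments drawn: 4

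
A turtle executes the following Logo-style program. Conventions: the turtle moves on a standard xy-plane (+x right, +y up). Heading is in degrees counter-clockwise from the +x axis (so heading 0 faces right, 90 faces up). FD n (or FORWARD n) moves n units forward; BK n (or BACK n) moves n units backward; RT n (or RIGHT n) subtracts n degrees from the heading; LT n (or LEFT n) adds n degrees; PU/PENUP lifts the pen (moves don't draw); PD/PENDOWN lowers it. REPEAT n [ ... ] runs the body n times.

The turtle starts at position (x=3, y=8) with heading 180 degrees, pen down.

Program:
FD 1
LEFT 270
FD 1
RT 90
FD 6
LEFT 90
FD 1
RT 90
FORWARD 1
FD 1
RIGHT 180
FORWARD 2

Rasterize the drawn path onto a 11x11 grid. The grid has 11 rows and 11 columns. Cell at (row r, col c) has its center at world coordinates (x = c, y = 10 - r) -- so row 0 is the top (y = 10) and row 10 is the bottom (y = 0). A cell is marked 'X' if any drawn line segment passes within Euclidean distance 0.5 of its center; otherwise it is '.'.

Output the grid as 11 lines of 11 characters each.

Answer: ........XXX
..XXXXXXX..
..XX.......
...........
...........
...........
...........
...........
...........
...........
...........

Derivation:
Segment 0: (3,8) -> (2,8)
Segment 1: (2,8) -> (2,9)
Segment 2: (2,9) -> (8,9)
Segment 3: (8,9) -> (8,10)
Segment 4: (8,10) -> (9,10)
Segment 5: (9,10) -> (10,10)
Segment 6: (10,10) -> (8,10)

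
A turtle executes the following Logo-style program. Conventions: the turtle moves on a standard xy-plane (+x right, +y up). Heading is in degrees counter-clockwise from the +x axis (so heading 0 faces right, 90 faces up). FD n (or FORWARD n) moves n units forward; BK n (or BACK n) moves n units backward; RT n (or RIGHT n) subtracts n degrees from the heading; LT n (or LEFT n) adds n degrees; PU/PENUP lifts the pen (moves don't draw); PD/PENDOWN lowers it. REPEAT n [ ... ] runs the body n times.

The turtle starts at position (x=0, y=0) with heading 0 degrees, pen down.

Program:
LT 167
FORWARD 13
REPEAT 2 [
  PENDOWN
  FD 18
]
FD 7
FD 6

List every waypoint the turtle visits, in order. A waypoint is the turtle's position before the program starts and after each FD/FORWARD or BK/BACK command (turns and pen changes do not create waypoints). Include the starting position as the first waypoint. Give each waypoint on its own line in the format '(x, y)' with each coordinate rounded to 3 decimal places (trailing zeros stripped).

Executing turtle program step by step:
Start: pos=(0,0), heading=0, pen down
LT 167: heading 0 -> 167
FD 13: (0,0) -> (-12.667,2.924) [heading=167, draw]
REPEAT 2 [
  -- iteration 1/2 --
  PD: pen down
  FD 18: (-12.667,2.924) -> (-30.205,6.973) [heading=167, draw]
  -- iteration 2/2 --
  PD: pen down
  FD 18: (-30.205,6.973) -> (-47.744,11.023) [heading=167, draw]
]
FD 7: (-47.744,11.023) -> (-54.565,12.597) [heading=167, draw]
FD 6: (-54.565,12.597) -> (-60.411,13.947) [heading=167, draw]
Final: pos=(-60.411,13.947), heading=167, 5 segment(s) drawn
Waypoints (6 total):
(0, 0)
(-12.667, 2.924)
(-30.205, 6.973)
(-47.744, 11.023)
(-54.565, 12.597)
(-60.411, 13.947)

Answer: (0, 0)
(-12.667, 2.924)
(-30.205, 6.973)
(-47.744, 11.023)
(-54.565, 12.597)
(-60.411, 13.947)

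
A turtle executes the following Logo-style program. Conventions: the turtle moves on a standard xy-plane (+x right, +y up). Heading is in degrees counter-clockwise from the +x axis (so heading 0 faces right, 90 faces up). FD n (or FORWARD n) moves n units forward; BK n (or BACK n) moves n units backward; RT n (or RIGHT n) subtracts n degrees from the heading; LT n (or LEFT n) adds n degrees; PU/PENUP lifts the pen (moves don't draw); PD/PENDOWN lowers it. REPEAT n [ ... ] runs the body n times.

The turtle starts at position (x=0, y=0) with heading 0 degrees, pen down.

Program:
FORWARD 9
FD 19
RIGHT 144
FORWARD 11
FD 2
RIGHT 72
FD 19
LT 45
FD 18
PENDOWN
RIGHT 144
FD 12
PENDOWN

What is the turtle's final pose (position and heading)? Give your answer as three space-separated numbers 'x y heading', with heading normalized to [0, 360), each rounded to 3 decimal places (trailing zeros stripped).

Executing turtle program step by step:
Start: pos=(0,0), heading=0, pen down
FD 9: (0,0) -> (9,0) [heading=0, draw]
FD 19: (9,0) -> (28,0) [heading=0, draw]
RT 144: heading 0 -> 216
FD 11: (28,0) -> (19.101,-6.466) [heading=216, draw]
FD 2: (19.101,-6.466) -> (17.483,-7.641) [heading=216, draw]
RT 72: heading 216 -> 144
FD 19: (17.483,-7.641) -> (2.111,3.527) [heading=144, draw]
LT 45: heading 144 -> 189
FD 18: (2.111,3.527) -> (-15.667,0.711) [heading=189, draw]
PD: pen down
RT 144: heading 189 -> 45
FD 12: (-15.667,0.711) -> (-7.182,9.196) [heading=45, draw]
PD: pen down
Final: pos=(-7.182,9.196), heading=45, 7 segment(s) drawn

Answer: -7.182 9.196 45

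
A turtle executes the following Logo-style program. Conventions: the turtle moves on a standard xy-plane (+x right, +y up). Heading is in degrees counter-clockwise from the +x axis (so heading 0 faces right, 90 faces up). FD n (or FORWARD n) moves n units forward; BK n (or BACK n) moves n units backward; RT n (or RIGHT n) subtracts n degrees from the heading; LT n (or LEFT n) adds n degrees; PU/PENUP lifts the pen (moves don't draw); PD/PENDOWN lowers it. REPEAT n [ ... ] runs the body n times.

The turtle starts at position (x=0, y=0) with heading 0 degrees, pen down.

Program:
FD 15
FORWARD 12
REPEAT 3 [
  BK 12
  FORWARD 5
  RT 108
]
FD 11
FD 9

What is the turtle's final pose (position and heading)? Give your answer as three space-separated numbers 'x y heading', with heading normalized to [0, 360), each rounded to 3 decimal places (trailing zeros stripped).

Answer: 44.007 14.299 36

Derivation:
Executing turtle program step by step:
Start: pos=(0,0), heading=0, pen down
FD 15: (0,0) -> (15,0) [heading=0, draw]
FD 12: (15,0) -> (27,0) [heading=0, draw]
REPEAT 3 [
  -- iteration 1/3 --
  BK 12: (27,0) -> (15,0) [heading=0, draw]
  FD 5: (15,0) -> (20,0) [heading=0, draw]
  RT 108: heading 0 -> 252
  -- iteration 2/3 --
  BK 12: (20,0) -> (23.708,11.413) [heading=252, draw]
  FD 5: (23.708,11.413) -> (22.163,6.657) [heading=252, draw]
  RT 108: heading 252 -> 144
  -- iteration 3/3 --
  BK 12: (22.163,6.657) -> (31.871,-0.396) [heading=144, draw]
  FD 5: (31.871,-0.396) -> (27.826,2.543) [heading=144, draw]
  RT 108: heading 144 -> 36
]
FD 11: (27.826,2.543) -> (36.725,9.009) [heading=36, draw]
FD 9: (36.725,9.009) -> (44.007,14.299) [heading=36, draw]
Final: pos=(44.007,14.299), heading=36, 10 segment(s) drawn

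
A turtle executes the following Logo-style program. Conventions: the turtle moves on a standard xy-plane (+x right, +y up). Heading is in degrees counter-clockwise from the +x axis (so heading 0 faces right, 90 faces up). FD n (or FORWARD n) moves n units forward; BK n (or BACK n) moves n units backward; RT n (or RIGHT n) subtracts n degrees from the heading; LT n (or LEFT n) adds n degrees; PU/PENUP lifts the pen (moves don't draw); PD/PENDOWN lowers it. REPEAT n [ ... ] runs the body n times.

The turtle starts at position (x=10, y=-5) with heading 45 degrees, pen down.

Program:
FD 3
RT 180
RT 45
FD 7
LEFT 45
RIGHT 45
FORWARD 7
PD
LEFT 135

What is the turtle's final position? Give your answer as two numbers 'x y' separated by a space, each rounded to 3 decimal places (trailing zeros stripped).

Answer: -1.879 -2.879

Derivation:
Executing turtle program step by step:
Start: pos=(10,-5), heading=45, pen down
FD 3: (10,-5) -> (12.121,-2.879) [heading=45, draw]
RT 180: heading 45 -> 225
RT 45: heading 225 -> 180
FD 7: (12.121,-2.879) -> (5.121,-2.879) [heading=180, draw]
LT 45: heading 180 -> 225
RT 45: heading 225 -> 180
FD 7: (5.121,-2.879) -> (-1.879,-2.879) [heading=180, draw]
PD: pen down
LT 135: heading 180 -> 315
Final: pos=(-1.879,-2.879), heading=315, 3 segment(s) drawn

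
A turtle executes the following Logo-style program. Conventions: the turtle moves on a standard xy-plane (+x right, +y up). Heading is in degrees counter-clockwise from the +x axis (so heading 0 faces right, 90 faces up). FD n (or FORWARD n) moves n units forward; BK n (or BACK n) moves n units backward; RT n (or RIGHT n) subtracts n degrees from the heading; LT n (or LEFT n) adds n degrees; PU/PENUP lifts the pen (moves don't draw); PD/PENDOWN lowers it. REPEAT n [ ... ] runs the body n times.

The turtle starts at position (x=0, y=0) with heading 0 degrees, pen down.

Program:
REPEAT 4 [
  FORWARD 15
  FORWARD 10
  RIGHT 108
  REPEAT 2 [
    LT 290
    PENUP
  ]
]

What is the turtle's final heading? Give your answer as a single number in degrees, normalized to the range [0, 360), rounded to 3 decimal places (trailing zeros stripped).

Executing turtle program step by step:
Start: pos=(0,0), heading=0, pen down
REPEAT 4 [
  -- iteration 1/4 --
  FD 15: (0,0) -> (15,0) [heading=0, draw]
  FD 10: (15,0) -> (25,0) [heading=0, draw]
  RT 108: heading 0 -> 252
  REPEAT 2 [
    -- iteration 1/2 --
    LT 290: heading 252 -> 182
    PU: pen up
    -- iteration 2/2 --
    LT 290: heading 182 -> 112
    PU: pen up
  ]
  -- iteration 2/4 --
  FD 15: (25,0) -> (19.381,13.908) [heading=112, move]
  FD 10: (19.381,13.908) -> (15.635,23.18) [heading=112, move]
  RT 108: heading 112 -> 4
  REPEAT 2 [
    -- iteration 1/2 --
    LT 290: heading 4 -> 294
    PU: pen up
    -- iteration 2/2 --
    LT 290: heading 294 -> 224
    PU: pen up
  ]
  -- iteration 3/4 --
  FD 15: (15.635,23.18) -> (4.845,12.76) [heading=224, move]
  FD 10: (4.845,12.76) -> (-2.349,5.813) [heading=224, move]
  RT 108: heading 224 -> 116
  REPEAT 2 [
    -- iteration 1/2 --
    LT 290: heading 116 -> 46
    PU: pen up
    -- iteration 2/2 --
    LT 290: heading 46 -> 336
    PU: pen up
  ]
  -- iteration 4/4 --
  FD 15: (-2.349,5.813) -> (11.355,-0.288) [heading=336, move]
  FD 10: (11.355,-0.288) -> (20.49,-4.355) [heading=336, move]
  RT 108: heading 336 -> 228
  REPEAT 2 [
    -- iteration 1/2 --
    LT 290: heading 228 -> 158
    PU: pen up
    -- iteration 2/2 --
    LT 290: heading 158 -> 88
    PU: pen up
  ]
]
Final: pos=(20.49,-4.355), heading=88, 2 segment(s) drawn

Answer: 88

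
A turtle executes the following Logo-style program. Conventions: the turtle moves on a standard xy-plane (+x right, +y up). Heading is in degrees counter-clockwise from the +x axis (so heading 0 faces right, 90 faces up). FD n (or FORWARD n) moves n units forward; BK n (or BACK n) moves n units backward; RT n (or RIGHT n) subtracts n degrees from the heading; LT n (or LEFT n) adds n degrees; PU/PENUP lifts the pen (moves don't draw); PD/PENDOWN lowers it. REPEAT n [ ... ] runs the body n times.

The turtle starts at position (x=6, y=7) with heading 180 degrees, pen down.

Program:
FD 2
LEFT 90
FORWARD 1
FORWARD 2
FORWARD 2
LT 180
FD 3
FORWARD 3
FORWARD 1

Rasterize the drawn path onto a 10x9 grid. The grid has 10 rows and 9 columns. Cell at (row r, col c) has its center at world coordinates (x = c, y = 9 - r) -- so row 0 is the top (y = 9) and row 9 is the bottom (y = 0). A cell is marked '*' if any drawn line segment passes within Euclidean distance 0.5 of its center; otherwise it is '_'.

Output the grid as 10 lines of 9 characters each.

Segment 0: (6,7) -> (4,7)
Segment 1: (4,7) -> (4,6)
Segment 2: (4,6) -> (4,4)
Segment 3: (4,4) -> (4,2)
Segment 4: (4,2) -> (4,5)
Segment 5: (4,5) -> (4,8)
Segment 6: (4,8) -> (4,9)

Answer: ____*____
____*____
____***__
____*____
____*____
____*____
____*____
____*____
_________
_________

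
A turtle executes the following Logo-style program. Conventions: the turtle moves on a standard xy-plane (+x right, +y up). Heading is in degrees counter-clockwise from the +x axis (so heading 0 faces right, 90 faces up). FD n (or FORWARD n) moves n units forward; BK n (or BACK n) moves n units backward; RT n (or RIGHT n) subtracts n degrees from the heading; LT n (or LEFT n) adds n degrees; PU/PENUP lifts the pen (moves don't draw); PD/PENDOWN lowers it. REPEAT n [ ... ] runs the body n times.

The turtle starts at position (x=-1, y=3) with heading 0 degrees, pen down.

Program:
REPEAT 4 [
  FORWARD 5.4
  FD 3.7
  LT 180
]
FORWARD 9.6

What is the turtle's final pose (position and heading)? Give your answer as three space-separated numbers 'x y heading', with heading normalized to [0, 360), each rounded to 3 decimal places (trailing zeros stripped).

Answer: 8.6 3 0

Derivation:
Executing turtle program step by step:
Start: pos=(-1,3), heading=0, pen down
REPEAT 4 [
  -- iteration 1/4 --
  FD 5.4: (-1,3) -> (4.4,3) [heading=0, draw]
  FD 3.7: (4.4,3) -> (8.1,3) [heading=0, draw]
  LT 180: heading 0 -> 180
  -- iteration 2/4 --
  FD 5.4: (8.1,3) -> (2.7,3) [heading=180, draw]
  FD 3.7: (2.7,3) -> (-1,3) [heading=180, draw]
  LT 180: heading 180 -> 0
  -- iteration 3/4 --
  FD 5.4: (-1,3) -> (4.4,3) [heading=0, draw]
  FD 3.7: (4.4,3) -> (8.1,3) [heading=0, draw]
  LT 180: heading 0 -> 180
  -- iteration 4/4 --
  FD 5.4: (8.1,3) -> (2.7,3) [heading=180, draw]
  FD 3.7: (2.7,3) -> (-1,3) [heading=180, draw]
  LT 180: heading 180 -> 0
]
FD 9.6: (-1,3) -> (8.6,3) [heading=0, draw]
Final: pos=(8.6,3), heading=0, 9 segment(s) drawn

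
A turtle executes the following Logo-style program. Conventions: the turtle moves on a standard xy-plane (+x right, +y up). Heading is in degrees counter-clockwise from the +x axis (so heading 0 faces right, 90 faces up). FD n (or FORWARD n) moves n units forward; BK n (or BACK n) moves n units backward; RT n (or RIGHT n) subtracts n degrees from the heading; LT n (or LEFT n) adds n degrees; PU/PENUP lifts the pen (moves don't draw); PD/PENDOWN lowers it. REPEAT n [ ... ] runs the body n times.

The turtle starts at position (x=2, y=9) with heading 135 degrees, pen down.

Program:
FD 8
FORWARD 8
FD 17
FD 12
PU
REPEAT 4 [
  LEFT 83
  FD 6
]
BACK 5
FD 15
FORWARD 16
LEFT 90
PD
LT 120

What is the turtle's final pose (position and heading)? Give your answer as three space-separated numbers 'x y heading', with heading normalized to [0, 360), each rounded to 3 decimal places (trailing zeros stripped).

Answer: -35.332 65.025 317

Derivation:
Executing turtle program step by step:
Start: pos=(2,9), heading=135, pen down
FD 8: (2,9) -> (-3.657,14.657) [heading=135, draw]
FD 8: (-3.657,14.657) -> (-9.314,20.314) [heading=135, draw]
FD 17: (-9.314,20.314) -> (-21.335,32.335) [heading=135, draw]
FD 12: (-21.335,32.335) -> (-29.82,40.82) [heading=135, draw]
PU: pen up
REPEAT 4 [
  -- iteration 1/4 --
  LT 83: heading 135 -> 218
  FD 6: (-29.82,40.82) -> (-34.548,37.126) [heading=218, move]
  -- iteration 2/4 --
  LT 83: heading 218 -> 301
  FD 6: (-34.548,37.126) -> (-31.458,31.983) [heading=301, move]
  -- iteration 3/4 --
  LT 83: heading 301 -> 24
  FD 6: (-31.458,31.983) -> (-25.976,34.423) [heading=24, move]
  -- iteration 4/4 --
  LT 83: heading 24 -> 107
  FD 6: (-25.976,34.423) -> (-27.731,40.161) [heading=107, move]
]
BK 5: (-27.731,40.161) -> (-26.269,35.38) [heading=107, move]
FD 15: (-26.269,35.38) -> (-30.654,49.724) [heading=107, move]
FD 16: (-30.654,49.724) -> (-35.332,65.025) [heading=107, move]
LT 90: heading 107 -> 197
PD: pen down
LT 120: heading 197 -> 317
Final: pos=(-35.332,65.025), heading=317, 4 segment(s) drawn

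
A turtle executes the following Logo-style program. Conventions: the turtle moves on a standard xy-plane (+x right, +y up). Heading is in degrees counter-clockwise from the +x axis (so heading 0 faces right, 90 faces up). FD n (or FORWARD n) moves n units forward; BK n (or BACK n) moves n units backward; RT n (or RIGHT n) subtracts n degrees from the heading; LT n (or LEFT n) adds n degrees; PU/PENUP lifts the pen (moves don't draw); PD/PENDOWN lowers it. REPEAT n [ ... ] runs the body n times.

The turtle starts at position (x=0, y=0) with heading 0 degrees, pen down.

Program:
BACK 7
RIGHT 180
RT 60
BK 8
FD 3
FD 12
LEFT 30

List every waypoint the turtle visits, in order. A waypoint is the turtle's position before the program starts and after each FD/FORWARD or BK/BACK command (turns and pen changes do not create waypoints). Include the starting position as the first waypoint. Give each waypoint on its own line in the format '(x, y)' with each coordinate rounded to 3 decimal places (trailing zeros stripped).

Executing turtle program step by step:
Start: pos=(0,0), heading=0, pen down
BK 7: (0,0) -> (-7,0) [heading=0, draw]
RT 180: heading 0 -> 180
RT 60: heading 180 -> 120
BK 8: (-7,0) -> (-3,-6.928) [heading=120, draw]
FD 3: (-3,-6.928) -> (-4.5,-4.33) [heading=120, draw]
FD 12: (-4.5,-4.33) -> (-10.5,6.062) [heading=120, draw]
LT 30: heading 120 -> 150
Final: pos=(-10.5,6.062), heading=150, 4 segment(s) drawn
Waypoints (5 total):
(0, 0)
(-7, 0)
(-3, -6.928)
(-4.5, -4.33)
(-10.5, 6.062)

Answer: (0, 0)
(-7, 0)
(-3, -6.928)
(-4.5, -4.33)
(-10.5, 6.062)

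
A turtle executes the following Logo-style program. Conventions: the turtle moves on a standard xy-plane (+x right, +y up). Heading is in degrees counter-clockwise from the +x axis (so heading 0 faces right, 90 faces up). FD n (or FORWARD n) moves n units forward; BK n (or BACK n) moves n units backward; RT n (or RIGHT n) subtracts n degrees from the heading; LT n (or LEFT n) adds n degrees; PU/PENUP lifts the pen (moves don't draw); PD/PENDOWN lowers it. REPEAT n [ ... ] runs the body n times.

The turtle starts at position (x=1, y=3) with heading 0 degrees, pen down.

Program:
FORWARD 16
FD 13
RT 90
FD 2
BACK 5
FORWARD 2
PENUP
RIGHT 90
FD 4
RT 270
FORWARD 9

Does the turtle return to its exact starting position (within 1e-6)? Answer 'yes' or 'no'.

Executing turtle program step by step:
Start: pos=(1,3), heading=0, pen down
FD 16: (1,3) -> (17,3) [heading=0, draw]
FD 13: (17,3) -> (30,3) [heading=0, draw]
RT 90: heading 0 -> 270
FD 2: (30,3) -> (30,1) [heading=270, draw]
BK 5: (30,1) -> (30,6) [heading=270, draw]
FD 2: (30,6) -> (30,4) [heading=270, draw]
PU: pen up
RT 90: heading 270 -> 180
FD 4: (30,4) -> (26,4) [heading=180, move]
RT 270: heading 180 -> 270
FD 9: (26,4) -> (26,-5) [heading=270, move]
Final: pos=(26,-5), heading=270, 5 segment(s) drawn

Start position: (1, 3)
Final position: (26, -5)
Distance = 26.249; >= 1e-6 -> NOT closed

Answer: no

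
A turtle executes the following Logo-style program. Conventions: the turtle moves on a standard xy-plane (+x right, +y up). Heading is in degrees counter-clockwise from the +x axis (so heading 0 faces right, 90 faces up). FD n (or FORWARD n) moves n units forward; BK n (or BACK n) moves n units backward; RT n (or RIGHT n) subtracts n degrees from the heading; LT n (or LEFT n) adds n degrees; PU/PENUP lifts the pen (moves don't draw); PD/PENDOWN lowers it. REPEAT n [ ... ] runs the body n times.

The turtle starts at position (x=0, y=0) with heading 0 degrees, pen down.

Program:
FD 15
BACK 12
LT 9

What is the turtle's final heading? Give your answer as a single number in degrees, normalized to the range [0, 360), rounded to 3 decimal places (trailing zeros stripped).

Executing turtle program step by step:
Start: pos=(0,0), heading=0, pen down
FD 15: (0,0) -> (15,0) [heading=0, draw]
BK 12: (15,0) -> (3,0) [heading=0, draw]
LT 9: heading 0 -> 9
Final: pos=(3,0), heading=9, 2 segment(s) drawn

Answer: 9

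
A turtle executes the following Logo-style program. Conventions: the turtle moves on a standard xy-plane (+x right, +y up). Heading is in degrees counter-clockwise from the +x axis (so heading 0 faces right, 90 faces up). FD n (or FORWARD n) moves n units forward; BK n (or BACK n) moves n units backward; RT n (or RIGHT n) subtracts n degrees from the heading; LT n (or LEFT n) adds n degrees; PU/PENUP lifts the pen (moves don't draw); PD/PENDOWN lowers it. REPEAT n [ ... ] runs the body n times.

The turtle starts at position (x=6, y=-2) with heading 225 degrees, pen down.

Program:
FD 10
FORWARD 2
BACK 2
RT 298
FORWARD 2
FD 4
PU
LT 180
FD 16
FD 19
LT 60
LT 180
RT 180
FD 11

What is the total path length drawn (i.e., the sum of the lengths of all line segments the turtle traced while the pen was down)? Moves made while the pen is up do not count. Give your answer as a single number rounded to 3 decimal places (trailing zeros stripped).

Answer: 20

Derivation:
Executing turtle program step by step:
Start: pos=(6,-2), heading=225, pen down
FD 10: (6,-2) -> (-1.071,-9.071) [heading=225, draw]
FD 2: (-1.071,-9.071) -> (-2.485,-10.485) [heading=225, draw]
BK 2: (-2.485,-10.485) -> (-1.071,-9.071) [heading=225, draw]
RT 298: heading 225 -> 287
FD 2: (-1.071,-9.071) -> (-0.486,-10.984) [heading=287, draw]
FD 4: (-0.486,-10.984) -> (0.683,-14.809) [heading=287, draw]
PU: pen up
LT 180: heading 287 -> 107
FD 16: (0.683,-14.809) -> (-3.995,0.492) [heading=107, move]
FD 19: (-3.995,0.492) -> (-9.55,18.662) [heading=107, move]
LT 60: heading 107 -> 167
LT 180: heading 167 -> 347
RT 180: heading 347 -> 167
FD 11: (-9.55,18.662) -> (-20.268,21.136) [heading=167, move]
Final: pos=(-20.268,21.136), heading=167, 5 segment(s) drawn

Segment lengths:
  seg 1: (6,-2) -> (-1.071,-9.071), length = 10
  seg 2: (-1.071,-9.071) -> (-2.485,-10.485), length = 2
  seg 3: (-2.485,-10.485) -> (-1.071,-9.071), length = 2
  seg 4: (-1.071,-9.071) -> (-0.486,-10.984), length = 2
  seg 5: (-0.486,-10.984) -> (0.683,-14.809), length = 4
Total = 20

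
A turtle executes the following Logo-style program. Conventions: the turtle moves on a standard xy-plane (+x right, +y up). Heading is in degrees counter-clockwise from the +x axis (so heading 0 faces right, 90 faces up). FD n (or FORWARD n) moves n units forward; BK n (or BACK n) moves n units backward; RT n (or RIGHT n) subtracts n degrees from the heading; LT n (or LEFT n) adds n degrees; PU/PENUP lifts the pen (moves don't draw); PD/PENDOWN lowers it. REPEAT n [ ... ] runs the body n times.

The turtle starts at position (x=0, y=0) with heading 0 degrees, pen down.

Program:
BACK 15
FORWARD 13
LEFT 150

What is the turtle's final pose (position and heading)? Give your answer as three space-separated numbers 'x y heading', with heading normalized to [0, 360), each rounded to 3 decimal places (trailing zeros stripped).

Answer: -2 0 150

Derivation:
Executing turtle program step by step:
Start: pos=(0,0), heading=0, pen down
BK 15: (0,0) -> (-15,0) [heading=0, draw]
FD 13: (-15,0) -> (-2,0) [heading=0, draw]
LT 150: heading 0 -> 150
Final: pos=(-2,0), heading=150, 2 segment(s) drawn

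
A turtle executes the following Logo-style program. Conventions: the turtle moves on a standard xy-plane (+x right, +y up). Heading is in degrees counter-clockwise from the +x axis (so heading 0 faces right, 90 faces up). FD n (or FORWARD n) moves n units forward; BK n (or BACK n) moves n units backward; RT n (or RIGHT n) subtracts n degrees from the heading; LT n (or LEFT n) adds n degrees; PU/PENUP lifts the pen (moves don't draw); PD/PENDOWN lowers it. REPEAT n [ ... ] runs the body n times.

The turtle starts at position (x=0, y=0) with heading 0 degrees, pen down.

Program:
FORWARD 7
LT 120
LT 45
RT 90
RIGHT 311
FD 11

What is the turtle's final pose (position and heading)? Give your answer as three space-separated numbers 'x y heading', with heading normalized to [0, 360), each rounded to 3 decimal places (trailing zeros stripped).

Answer: 0.849 9.119 124

Derivation:
Executing turtle program step by step:
Start: pos=(0,0), heading=0, pen down
FD 7: (0,0) -> (7,0) [heading=0, draw]
LT 120: heading 0 -> 120
LT 45: heading 120 -> 165
RT 90: heading 165 -> 75
RT 311: heading 75 -> 124
FD 11: (7,0) -> (0.849,9.119) [heading=124, draw]
Final: pos=(0.849,9.119), heading=124, 2 segment(s) drawn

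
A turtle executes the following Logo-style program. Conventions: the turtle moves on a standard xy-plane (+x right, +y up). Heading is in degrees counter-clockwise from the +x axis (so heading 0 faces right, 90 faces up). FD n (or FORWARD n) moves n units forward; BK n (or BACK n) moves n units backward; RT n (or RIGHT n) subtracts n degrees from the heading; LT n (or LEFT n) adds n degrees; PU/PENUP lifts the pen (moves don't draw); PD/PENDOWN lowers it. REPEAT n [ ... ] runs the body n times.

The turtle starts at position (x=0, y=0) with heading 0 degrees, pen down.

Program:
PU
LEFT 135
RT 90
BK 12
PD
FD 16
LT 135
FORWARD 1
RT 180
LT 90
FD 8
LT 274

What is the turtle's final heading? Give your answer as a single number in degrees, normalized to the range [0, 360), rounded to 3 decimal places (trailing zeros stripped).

Executing turtle program step by step:
Start: pos=(0,0), heading=0, pen down
PU: pen up
LT 135: heading 0 -> 135
RT 90: heading 135 -> 45
BK 12: (0,0) -> (-8.485,-8.485) [heading=45, move]
PD: pen down
FD 16: (-8.485,-8.485) -> (2.828,2.828) [heading=45, draw]
LT 135: heading 45 -> 180
FD 1: (2.828,2.828) -> (1.828,2.828) [heading=180, draw]
RT 180: heading 180 -> 0
LT 90: heading 0 -> 90
FD 8: (1.828,2.828) -> (1.828,10.828) [heading=90, draw]
LT 274: heading 90 -> 4
Final: pos=(1.828,10.828), heading=4, 3 segment(s) drawn

Answer: 4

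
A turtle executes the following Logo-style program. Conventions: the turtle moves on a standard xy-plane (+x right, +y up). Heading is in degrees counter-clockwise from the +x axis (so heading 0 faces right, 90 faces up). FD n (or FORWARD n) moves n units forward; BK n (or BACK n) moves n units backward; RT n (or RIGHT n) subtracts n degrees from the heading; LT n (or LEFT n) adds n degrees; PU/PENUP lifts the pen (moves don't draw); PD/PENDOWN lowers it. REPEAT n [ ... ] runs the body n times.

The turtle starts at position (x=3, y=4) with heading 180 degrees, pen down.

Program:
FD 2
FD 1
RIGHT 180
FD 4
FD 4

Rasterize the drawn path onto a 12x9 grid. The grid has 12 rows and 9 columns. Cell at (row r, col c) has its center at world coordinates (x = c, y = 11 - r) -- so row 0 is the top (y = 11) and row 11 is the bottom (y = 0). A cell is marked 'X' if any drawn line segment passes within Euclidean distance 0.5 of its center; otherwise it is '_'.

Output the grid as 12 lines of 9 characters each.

Answer: _________
_________
_________
_________
_________
_________
_________
XXXXXXXXX
_________
_________
_________
_________

Derivation:
Segment 0: (3,4) -> (1,4)
Segment 1: (1,4) -> (0,4)
Segment 2: (0,4) -> (4,4)
Segment 3: (4,4) -> (8,4)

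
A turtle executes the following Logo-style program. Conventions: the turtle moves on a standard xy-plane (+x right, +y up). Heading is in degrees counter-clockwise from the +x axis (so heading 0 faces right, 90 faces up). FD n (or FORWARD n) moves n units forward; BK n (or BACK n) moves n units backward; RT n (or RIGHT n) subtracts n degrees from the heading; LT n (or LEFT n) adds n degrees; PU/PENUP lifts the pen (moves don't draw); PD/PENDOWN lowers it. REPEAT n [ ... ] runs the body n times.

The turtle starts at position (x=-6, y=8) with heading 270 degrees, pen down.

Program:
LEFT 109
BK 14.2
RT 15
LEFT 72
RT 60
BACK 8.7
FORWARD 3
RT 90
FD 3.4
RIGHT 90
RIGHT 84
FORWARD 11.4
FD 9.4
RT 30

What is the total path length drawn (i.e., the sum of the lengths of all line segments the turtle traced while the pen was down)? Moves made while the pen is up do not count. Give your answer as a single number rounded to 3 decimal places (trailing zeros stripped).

Executing turtle program step by step:
Start: pos=(-6,8), heading=270, pen down
LT 109: heading 270 -> 19
BK 14.2: (-6,8) -> (-19.426,3.377) [heading=19, draw]
RT 15: heading 19 -> 4
LT 72: heading 4 -> 76
RT 60: heading 76 -> 16
BK 8.7: (-19.426,3.377) -> (-27.789,0.979) [heading=16, draw]
FD 3: (-27.789,0.979) -> (-24.906,1.806) [heading=16, draw]
RT 90: heading 16 -> 286
FD 3.4: (-24.906,1.806) -> (-23.968,-1.462) [heading=286, draw]
RT 90: heading 286 -> 196
RT 84: heading 196 -> 112
FD 11.4: (-23.968,-1.462) -> (-28.239,9.107) [heading=112, draw]
FD 9.4: (-28.239,9.107) -> (-31.76,17.823) [heading=112, draw]
RT 30: heading 112 -> 82
Final: pos=(-31.76,17.823), heading=82, 6 segment(s) drawn

Segment lengths:
  seg 1: (-6,8) -> (-19.426,3.377), length = 14.2
  seg 2: (-19.426,3.377) -> (-27.789,0.979), length = 8.7
  seg 3: (-27.789,0.979) -> (-24.906,1.806), length = 3
  seg 4: (-24.906,1.806) -> (-23.968,-1.462), length = 3.4
  seg 5: (-23.968,-1.462) -> (-28.239,9.107), length = 11.4
  seg 6: (-28.239,9.107) -> (-31.76,17.823), length = 9.4
Total = 50.1

Answer: 50.1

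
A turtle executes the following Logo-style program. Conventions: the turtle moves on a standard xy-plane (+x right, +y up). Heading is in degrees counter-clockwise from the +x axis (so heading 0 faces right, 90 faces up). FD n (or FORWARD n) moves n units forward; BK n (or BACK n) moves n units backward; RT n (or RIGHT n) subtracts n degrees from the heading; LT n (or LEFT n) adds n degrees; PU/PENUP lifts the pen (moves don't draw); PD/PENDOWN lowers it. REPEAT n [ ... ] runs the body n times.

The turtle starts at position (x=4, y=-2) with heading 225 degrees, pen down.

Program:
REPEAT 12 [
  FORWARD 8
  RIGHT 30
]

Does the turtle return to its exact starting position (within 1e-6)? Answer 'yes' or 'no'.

Answer: yes

Derivation:
Executing turtle program step by step:
Start: pos=(4,-2), heading=225, pen down
REPEAT 12 [
  -- iteration 1/12 --
  FD 8: (4,-2) -> (-1.657,-7.657) [heading=225, draw]
  RT 30: heading 225 -> 195
  -- iteration 2/12 --
  FD 8: (-1.657,-7.657) -> (-9.384,-9.727) [heading=195, draw]
  RT 30: heading 195 -> 165
  -- iteration 3/12 --
  FD 8: (-9.384,-9.727) -> (-17.112,-7.657) [heading=165, draw]
  RT 30: heading 165 -> 135
  -- iteration 4/12 --
  FD 8: (-17.112,-7.657) -> (-22.769,-2) [heading=135, draw]
  RT 30: heading 135 -> 105
  -- iteration 5/12 --
  FD 8: (-22.769,-2) -> (-24.839,5.727) [heading=105, draw]
  RT 30: heading 105 -> 75
  -- iteration 6/12 --
  FD 8: (-24.839,5.727) -> (-22.769,13.455) [heading=75, draw]
  RT 30: heading 75 -> 45
  -- iteration 7/12 --
  FD 8: (-22.769,13.455) -> (-17.112,19.112) [heading=45, draw]
  RT 30: heading 45 -> 15
  -- iteration 8/12 --
  FD 8: (-17.112,19.112) -> (-9.384,21.182) [heading=15, draw]
  RT 30: heading 15 -> 345
  -- iteration 9/12 --
  FD 8: (-9.384,21.182) -> (-1.657,19.112) [heading=345, draw]
  RT 30: heading 345 -> 315
  -- iteration 10/12 --
  FD 8: (-1.657,19.112) -> (4,13.455) [heading=315, draw]
  RT 30: heading 315 -> 285
  -- iteration 11/12 --
  FD 8: (4,13.455) -> (6.071,5.727) [heading=285, draw]
  RT 30: heading 285 -> 255
  -- iteration 12/12 --
  FD 8: (6.071,5.727) -> (4,-2) [heading=255, draw]
  RT 30: heading 255 -> 225
]
Final: pos=(4,-2), heading=225, 12 segment(s) drawn

Start position: (4, -2)
Final position: (4, -2)
Distance = 0; < 1e-6 -> CLOSED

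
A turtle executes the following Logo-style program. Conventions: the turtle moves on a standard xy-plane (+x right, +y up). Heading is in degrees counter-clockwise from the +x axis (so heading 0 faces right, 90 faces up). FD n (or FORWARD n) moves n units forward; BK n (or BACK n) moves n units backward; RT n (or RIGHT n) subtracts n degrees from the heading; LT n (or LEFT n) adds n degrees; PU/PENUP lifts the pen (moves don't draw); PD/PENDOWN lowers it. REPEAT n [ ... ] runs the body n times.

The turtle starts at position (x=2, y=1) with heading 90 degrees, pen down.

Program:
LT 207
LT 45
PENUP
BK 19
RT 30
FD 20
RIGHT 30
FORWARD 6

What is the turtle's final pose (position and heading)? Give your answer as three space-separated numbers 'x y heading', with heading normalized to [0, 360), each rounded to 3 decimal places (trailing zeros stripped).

Executing turtle program step by step:
Start: pos=(2,1), heading=90, pen down
LT 207: heading 90 -> 297
LT 45: heading 297 -> 342
PU: pen up
BK 19: (2,1) -> (-16.07,6.871) [heading=342, move]
RT 30: heading 342 -> 312
FD 20: (-16.07,6.871) -> (-2.687,-7.992) [heading=312, move]
RT 30: heading 312 -> 282
FD 6: (-2.687,-7.992) -> (-1.44,-13.86) [heading=282, move]
Final: pos=(-1.44,-13.86), heading=282, 0 segment(s) drawn

Answer: -1.44 -13.86 282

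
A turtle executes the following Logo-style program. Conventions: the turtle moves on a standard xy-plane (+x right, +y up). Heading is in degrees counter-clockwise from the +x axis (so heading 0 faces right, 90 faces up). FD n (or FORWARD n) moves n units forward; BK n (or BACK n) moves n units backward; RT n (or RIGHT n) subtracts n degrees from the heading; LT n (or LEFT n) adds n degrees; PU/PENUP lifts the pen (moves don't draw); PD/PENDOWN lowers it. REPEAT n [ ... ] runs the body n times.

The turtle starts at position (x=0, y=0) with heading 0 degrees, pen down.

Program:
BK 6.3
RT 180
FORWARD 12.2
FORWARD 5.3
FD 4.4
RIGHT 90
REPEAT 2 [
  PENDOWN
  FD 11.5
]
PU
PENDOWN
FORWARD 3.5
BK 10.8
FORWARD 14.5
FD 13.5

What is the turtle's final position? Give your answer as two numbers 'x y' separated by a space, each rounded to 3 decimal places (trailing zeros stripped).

Executing turtle program step by step:
Start: pos=(0,0), heading=0, pen down
BK 6.3: (0,0) -> (-6.3,0) [heading=0, draw]
RT 180: heading 0 -> 180
FD 12.2: (-6.3,0) -> (-18.5,0) [heading=180, draw]
FD 5.3: (-18.5,0) -> (-23.8,0) [heading=180, draw]
FD 4.4: (-23.8,0) -> (-28.2,0) [heading=180, draw]
RT 90: heading 180 -> 90
REPEAT 2 [
  -- iteration 1/2 --
  PD: pen down
  FD 11.5: (-28.2,0) -> (-28.2,11.5) [heading=90, draw]
  -- iteration 2/2 --
  PD: pen down
  FD 11.5: (-28.2,11.5) -> (-28.2,23) [heading=90, draw]
]
PU: pen up
PD: pen down
FD 3.5: (-28.2,23) -> (-28.2,26.5) [heading=90, draw]
BK 10.8: (-28.2,26.5) -> (-28.2,15.7) [heading=90, draw]
FD 14.5: (-28.2,15.7) -> (-28.2,30.2) [heading=90, draw]
FD 13.5: (-28.2,30.2) -> (-28.2,43.7) [heading=90, draw]
Final: pos=(-28.2,43.7), heading=90, 10 segment(s) drawn

Answer: -28.2 43.7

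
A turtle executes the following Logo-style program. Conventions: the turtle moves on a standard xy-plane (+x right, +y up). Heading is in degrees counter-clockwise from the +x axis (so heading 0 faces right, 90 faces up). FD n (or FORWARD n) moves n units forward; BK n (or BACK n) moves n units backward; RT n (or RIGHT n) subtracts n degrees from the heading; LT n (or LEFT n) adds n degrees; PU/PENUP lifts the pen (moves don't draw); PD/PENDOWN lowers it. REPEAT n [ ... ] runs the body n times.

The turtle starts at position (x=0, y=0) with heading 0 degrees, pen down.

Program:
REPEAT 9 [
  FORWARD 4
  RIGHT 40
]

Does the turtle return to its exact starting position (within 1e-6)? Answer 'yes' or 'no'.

Answer: yes

Derivation:
Executing turtle program step by step:
Start: pos=(0,0), heading=0, pen down
REPEAT 9 [
  -- iteration 1/9 --
  FD 4: (0,0) -> (4,0) [heading=0, draw]
  RT 40: heading 0 -> 320
  -- iteration 2/9 --
  FD 4: (4,0) -> (7.064,-2.571) [heading=320, draw]
  RT 40: heading 320 -> 280
  -- iteration 3/9 --
  FD 4: (7.064,-2.571) -> (7.759,-6.51) [heading=280, draw]
  RT 40: heading 280 -> 240
  -- iteration 4/9 --
  FD 4: (7.759,-6.51) -> (5.759,-9.974) [heading=240, draw]
  RT 40: heading 240 -> 200
  -- iteration 5/9 --
  FD 4: (5.759,-9.974) -> (2,-11.343) [heading=200, draw]
  RT 40: heading 200 -> 160
  -- iteration 6/9 --
  FD 4: (2,-11.343) -> (-1.759,-9.974) [heading=160, draw]
  RT 40: heading 160 -> 120
  -- iteration 7/9 --
  FD 4: (-1.759,-9.974) -> (-3.759,-6.51) [heading=120, draw]
  RT 40: heading 120 -> 80
  -- iteration 8/9 --
  FD 4: (-3.759,-6.51) -> (-3.064,-2.571) [heading=80, draw]
  RT 40: heading 80 -> 40
  -- iteration 9/9 --
  FD 4: (-3.064,-2.571) -> (0,0) [heading=40, draw]
  RT 40: heading 40 -> 0
]
Final: pos=(0,0), heading=0, 9 segment(s) drawn

Start position: (0, 0)
Final position: (0, 0)
Distance = 0; < 1e-6 -> CLOSED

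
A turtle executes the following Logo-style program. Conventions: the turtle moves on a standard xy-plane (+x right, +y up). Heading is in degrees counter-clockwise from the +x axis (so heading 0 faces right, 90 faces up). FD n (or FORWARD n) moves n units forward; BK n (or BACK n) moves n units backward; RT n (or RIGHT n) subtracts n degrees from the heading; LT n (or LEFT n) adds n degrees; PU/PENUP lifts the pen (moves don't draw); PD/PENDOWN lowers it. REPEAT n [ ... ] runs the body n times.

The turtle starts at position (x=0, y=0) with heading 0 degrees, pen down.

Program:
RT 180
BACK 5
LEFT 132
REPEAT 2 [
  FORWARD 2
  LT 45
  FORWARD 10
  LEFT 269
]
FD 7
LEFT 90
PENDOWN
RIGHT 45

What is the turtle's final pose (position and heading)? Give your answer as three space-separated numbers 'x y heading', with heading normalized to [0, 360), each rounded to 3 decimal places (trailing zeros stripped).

Answer: 17.383 -16.051 265

Derivation:
Executing turtle program step by step:
Start: pos=(0,0), heading=0, pen down
RT 180: heading 0 -> 180
BK 5: (0,0) -> (5,0) [heading=180, draw]
LT 132: heading 180 -> 312
REPEAT 2 [
  -- iteration 1/2 --
  FD 2: (5,0) -> (6.338,-1.486) [heading=312, draw]
  LT 45: heading 312 -> 357
  FD 10: (6.338,-1.486) -> (16.325,-2.01) [heading=357, draw]
  LT 269: heading 357 -> 266
  -- iteration 2/2 --
  FD 2: (16.325,-2.01) -> (16.185,-4.005) [heading=266, draw]
  LT 45: heading 266 -> 311
  FD 10: (16.185,-4.005) -> (22.746,-11.552) [heading=311, draw]
  LT 269: heading 311 -> 220
]
FD 7: (22.746,-11.552) -> (17.383,-16.051) [heading=220, draw]
LT 90: heading 220 -> 310
PD: pen down
RT 45: heading 310 -> 265
Final: pos=(17.383,-16.051), heading=265, 6 segment(s) drawn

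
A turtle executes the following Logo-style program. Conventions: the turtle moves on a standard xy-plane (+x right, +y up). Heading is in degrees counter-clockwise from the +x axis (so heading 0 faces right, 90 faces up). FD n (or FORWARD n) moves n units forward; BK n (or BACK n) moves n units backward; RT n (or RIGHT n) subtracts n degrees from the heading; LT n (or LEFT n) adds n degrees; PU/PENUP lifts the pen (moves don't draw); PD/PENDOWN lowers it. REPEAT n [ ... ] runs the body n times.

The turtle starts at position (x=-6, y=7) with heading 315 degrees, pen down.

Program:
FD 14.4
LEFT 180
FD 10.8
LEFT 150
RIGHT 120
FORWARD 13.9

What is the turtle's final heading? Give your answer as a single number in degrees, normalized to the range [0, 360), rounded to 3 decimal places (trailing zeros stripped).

Answer: 165

Derivation:
Executing turtle program step by step:
Start: pos=(-6,7), heading=315, pen down
FD 14.4: (-6,7) -> (4.182,-3.182) [heading=315, draw]
LT 180: heading 315 -> 135
FD 10.8: (4.182,-3.182) -> (-3.454,4.454) [heading=135, draw]
LT 150: heading 135 -> 285
RT 120: heading 285 -> 165
FD 13.9: (-3.454,4.454) -> (-16.881,8.052) [heading=165, draw]
Final: pos=(-16.881,8.052), heading=165, 3 segment(s) drawn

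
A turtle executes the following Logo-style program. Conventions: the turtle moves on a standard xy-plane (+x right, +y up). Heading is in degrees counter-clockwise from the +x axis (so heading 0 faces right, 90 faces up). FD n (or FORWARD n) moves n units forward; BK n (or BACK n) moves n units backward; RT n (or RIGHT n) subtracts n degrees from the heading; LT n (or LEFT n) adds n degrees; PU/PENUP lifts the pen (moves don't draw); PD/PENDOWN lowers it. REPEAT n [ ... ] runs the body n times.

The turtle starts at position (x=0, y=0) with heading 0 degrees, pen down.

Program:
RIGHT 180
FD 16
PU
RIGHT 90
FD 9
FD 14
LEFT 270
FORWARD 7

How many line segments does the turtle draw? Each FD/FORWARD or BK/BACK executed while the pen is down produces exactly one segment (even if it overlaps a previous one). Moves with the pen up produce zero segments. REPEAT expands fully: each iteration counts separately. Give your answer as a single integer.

Executing turtle program step by step:
Start: pos=(0,0), heading=0, pen down
RT 180: heading 0 -> 180
FD 16: (0,0) -> (-16,0) [heading=180, draw]
PU: pen up
RT 90: heading 180 -> 90
FD 9: (-16,0) -> (-16,9) [heading=90, move]
FD 14: (-16,9) -> (-16,23) [heading=90, move]
LT 270: heading 90 -> 0
FD 7: (-16,23) -> (-9,23) [heading=0, move]
Final: pos=(-9,23), heading=0, 1 segment(s) drawn
Segments drawn: 1

Answer: 1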